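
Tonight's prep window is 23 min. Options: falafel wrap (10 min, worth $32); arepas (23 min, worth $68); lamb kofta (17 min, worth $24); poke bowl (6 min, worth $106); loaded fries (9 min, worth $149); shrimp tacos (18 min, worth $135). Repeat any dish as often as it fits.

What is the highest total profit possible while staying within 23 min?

Filling by ratio: 3×poke bowl for 318, with 5 min left unused.
Replace poke bowl with loaded fries: the trade gains 43 net, giving 361 at 21 min.

361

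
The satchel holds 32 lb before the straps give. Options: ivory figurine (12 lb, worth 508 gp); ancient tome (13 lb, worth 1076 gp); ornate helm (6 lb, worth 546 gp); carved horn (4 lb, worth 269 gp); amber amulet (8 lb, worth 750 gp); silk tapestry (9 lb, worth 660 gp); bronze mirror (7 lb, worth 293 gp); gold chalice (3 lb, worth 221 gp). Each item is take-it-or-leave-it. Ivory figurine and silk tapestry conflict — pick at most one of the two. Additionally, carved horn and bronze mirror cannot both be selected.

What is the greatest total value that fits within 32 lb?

2641

The ratio heuristic lands on ancient tome + ornate helm + amber amulet + gold chalice (2593) but leaves 2 lb idle.
Dropping gold chalice frees 3 lb; slotting in carved horn (4 lb) lifts the total to 2641 at 31 lb.
Next best is ancient tome + ornate helm + amber amulet + gold chalice at 2593 (30 lb) — short by 48.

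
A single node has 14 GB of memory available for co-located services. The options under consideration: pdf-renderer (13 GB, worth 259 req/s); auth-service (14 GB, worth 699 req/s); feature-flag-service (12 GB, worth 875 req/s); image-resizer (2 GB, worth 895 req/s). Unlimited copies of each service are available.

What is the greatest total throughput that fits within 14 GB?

Best packing: 7×image-resizer — 14 GB, 6265 total.
Every other selection either busts 14 GB or fails to beat 6265.

6265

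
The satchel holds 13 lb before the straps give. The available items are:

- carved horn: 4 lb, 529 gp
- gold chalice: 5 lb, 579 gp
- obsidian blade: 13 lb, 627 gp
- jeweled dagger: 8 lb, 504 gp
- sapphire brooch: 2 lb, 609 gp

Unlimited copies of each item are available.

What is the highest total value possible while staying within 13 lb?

The ratio ordering already packs tightly: 6×sapphire brooch, 12 lb, 3654.
Nothing else within 13 lb beats 3654.

3654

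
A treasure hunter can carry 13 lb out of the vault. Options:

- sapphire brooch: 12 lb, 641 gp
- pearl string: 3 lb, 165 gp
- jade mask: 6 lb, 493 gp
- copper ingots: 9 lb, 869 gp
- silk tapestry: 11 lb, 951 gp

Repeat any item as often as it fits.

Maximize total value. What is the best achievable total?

1034

Best packing: pearl string + copper ingots — 12 lb, 1034 total.
No other feasible combination exceeds 1034.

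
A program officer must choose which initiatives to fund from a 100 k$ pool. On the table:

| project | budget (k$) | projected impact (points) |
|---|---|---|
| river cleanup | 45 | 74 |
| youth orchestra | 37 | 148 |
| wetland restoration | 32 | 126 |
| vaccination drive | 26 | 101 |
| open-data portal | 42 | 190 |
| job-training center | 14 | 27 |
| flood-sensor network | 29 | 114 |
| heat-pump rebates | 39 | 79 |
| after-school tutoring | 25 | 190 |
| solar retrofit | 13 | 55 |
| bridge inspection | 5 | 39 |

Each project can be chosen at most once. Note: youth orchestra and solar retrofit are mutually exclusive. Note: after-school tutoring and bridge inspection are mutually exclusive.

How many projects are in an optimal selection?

3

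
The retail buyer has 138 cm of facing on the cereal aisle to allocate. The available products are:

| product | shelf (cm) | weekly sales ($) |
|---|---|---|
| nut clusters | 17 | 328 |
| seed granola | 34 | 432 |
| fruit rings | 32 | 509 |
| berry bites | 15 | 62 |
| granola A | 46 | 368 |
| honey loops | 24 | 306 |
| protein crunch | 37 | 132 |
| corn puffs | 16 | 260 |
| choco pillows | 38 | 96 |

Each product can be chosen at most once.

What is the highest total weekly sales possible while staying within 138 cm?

1897

The ratio ordering already packs tightly: nut clusters + seed granola + fruit rings + berry bites + honey loops + corn puffs, 138 cm, 1897.
Runner-up nut clusters + seed granola + fruit rings + honey loops + corn puffs tops out at 1835.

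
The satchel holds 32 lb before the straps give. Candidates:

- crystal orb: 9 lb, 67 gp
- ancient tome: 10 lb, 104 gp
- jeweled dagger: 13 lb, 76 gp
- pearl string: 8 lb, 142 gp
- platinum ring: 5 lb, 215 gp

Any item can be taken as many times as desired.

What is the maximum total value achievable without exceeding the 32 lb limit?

Taking 6×platinum ring: 30 lb used, 1290 in value.
No other feasible combination exceeds 1290.

1290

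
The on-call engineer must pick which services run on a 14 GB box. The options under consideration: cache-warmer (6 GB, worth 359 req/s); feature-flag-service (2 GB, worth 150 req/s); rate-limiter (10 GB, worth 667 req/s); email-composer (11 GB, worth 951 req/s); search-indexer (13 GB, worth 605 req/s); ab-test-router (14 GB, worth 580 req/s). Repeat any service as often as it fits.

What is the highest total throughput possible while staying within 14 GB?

Feature-flag-service + email-composer uses 13 of the 14 GB and totals 1101.
That's the maximum — no swap from here does better than 1101.

1101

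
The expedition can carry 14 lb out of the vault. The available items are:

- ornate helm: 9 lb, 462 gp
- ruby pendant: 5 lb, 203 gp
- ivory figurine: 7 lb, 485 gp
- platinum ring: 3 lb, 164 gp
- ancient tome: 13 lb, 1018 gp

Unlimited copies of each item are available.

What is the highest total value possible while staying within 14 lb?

Density check — ancient tome 78.31, ivory figurine 69.29, platinum ring 54.67 are the best per lb.
Best packing: ancient tome — 13 lb, 1018 total.

1018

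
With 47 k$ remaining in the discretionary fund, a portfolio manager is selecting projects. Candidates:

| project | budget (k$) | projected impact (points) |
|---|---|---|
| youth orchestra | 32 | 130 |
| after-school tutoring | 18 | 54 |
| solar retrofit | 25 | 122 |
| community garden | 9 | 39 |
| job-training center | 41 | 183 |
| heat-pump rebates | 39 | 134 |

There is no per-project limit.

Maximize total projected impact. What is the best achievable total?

Taking solar retrofit + 2×community garden: 43 k$ used, 200 in projected impact.
No other feasible combination exceeds 200.

200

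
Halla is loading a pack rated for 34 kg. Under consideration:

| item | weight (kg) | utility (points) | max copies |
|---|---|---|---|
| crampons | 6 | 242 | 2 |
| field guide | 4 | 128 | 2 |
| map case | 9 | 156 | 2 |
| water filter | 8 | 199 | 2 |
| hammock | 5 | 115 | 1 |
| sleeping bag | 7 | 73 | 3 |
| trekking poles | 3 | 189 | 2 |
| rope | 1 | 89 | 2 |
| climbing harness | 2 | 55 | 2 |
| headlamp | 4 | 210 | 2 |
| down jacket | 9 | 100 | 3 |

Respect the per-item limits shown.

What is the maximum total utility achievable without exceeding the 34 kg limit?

The ratio ordering already packs tightly: 2×crampons + field guide + 2×trekking poles + 2×rope + climbing harness + 2×headlamp, 34 kg, 1643.
That's the maximum — no swap from here does better than 1643.

1643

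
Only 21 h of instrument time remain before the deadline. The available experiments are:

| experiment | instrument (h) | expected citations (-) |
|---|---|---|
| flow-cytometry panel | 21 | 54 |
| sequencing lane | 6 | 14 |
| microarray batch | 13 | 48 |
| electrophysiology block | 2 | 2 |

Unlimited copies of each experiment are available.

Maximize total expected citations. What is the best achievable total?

64

Ranking by ratio (expected citations/h): microarray batch 3.69, flow-cytometry panel 2.57, sequencing lane 2.33, electrophysiology block 1.00.
The ratio ordering already packs tightly: sequencing lane + microarray batch + electrophysiology block, 21 h, 64.
No other feasible combination exceeds 64.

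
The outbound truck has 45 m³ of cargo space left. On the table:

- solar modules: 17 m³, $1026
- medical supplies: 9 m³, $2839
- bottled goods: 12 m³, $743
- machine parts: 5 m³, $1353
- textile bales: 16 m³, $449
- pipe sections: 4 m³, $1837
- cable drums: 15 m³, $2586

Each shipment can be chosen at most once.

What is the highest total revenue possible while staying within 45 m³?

9358

Medical supplies + bottled goods + machine parts + pipe sections + cable drums uses 45 of the 45 m³ and totals 9358.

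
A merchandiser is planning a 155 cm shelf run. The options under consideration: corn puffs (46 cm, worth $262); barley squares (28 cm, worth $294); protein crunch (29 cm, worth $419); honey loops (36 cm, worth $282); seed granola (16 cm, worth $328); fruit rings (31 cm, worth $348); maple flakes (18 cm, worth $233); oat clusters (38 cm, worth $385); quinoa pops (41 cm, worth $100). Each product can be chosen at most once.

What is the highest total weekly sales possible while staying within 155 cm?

Greedy by ratio would take barley squares + protein crunch + seed granola + fruit rings + maple flakes: 122 cm used, total 1622.
Replace maple flakes with oat clusters: the trade gains 152 net, giving 1774 at 142 cm.
Next best is protein crunch + honey loops + seed granola + fruit rings + oat clusters at 1762 (150 cm) — short by 12.

1774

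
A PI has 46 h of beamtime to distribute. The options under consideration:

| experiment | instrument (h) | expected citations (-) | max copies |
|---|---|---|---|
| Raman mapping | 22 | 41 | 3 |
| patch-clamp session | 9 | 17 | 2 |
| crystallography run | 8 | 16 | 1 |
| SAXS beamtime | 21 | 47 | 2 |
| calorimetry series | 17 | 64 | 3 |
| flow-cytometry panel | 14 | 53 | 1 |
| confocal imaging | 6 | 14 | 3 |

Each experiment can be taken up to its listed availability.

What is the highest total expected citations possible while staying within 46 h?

The ratio heuristic lands on calorimetry series + flow-cytometry panel + 2×confocal imaging (145) but leaves 3 h idle.
Replace flow-cytometry panel with calorimetry series: the trade gains 11 net, giving 156 at 46 h.

156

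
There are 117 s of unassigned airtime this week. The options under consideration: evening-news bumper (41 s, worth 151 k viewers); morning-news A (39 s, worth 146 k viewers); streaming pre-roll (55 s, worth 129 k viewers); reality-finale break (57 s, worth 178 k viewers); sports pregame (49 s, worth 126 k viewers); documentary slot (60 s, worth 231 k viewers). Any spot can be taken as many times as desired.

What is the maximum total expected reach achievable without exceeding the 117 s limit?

438

The ratio heuristic lands on morning-news A + documentary slot (377) but leaves 18 s idle.
The 60 s tied up in documentary slot is better spent on 2×morning-news A — total rises to 438 (117 s).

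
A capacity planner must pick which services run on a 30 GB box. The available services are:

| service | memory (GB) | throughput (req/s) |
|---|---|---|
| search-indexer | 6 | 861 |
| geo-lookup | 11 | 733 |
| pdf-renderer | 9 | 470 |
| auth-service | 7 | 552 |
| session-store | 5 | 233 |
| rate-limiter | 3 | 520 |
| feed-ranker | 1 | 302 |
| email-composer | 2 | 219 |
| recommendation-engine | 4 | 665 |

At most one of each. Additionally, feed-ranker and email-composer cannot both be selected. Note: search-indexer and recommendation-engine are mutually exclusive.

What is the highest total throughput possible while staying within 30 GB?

2968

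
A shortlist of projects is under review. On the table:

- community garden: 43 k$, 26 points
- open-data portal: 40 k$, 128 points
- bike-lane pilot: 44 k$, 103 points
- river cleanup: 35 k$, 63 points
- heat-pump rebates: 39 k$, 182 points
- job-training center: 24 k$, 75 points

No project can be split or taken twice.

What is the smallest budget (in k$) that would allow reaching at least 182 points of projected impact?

39

Minimise k$ subject to total projected impact ≥ 182.
heat-pump rebates reaches 182 using 39 k$.
No combination under 39 k$ hits 182.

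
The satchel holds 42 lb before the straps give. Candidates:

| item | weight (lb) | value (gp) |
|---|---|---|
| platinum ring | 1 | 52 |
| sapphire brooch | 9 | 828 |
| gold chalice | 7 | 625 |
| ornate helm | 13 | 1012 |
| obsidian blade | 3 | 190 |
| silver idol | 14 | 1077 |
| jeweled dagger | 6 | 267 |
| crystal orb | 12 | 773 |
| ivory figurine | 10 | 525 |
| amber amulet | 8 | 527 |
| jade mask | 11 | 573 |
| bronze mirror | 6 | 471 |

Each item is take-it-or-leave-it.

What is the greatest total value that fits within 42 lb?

3388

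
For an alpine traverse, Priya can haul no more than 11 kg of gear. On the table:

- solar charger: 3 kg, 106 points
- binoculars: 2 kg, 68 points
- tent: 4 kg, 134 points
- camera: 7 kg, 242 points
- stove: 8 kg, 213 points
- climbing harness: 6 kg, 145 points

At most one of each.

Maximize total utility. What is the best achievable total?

Taking the top-ratio items first gives solar charger + camera for 348 (10 kg).
Replace solar charger with tent: the trade gains 28 net, giving 376 at 11 kg.
Every other selection either busts 11 kg or fails to beat 376.

376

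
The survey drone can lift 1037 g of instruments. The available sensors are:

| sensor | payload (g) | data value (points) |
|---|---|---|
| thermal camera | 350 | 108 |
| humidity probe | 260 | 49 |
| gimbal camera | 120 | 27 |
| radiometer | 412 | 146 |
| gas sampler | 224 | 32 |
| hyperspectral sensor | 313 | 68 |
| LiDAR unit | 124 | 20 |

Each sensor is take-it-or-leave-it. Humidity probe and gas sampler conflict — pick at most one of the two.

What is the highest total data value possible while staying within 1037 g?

Filling by ratio: thermal camera + gimbal camera + radiometer + LiDAR unit for 301, with 31 g left unused.
The 244 g tied up in gimbal camera and LiDAR unit is better spent on humidity probe — total rises to 303 (1022 g).
The spare 15 g is too small for any remaining sensor, and no feasible exchange beats 303.

303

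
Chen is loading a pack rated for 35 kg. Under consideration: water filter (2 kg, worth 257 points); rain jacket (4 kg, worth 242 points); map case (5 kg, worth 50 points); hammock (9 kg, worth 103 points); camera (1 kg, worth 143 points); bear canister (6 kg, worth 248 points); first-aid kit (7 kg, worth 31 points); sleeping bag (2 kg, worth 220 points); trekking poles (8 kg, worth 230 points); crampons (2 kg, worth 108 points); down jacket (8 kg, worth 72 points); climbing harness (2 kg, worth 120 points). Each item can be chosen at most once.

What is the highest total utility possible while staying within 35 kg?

1640

A density-first pass picks water filter + rain jacket + map case + camera + bear canister + sleeping bag + trekking poles + crampons + climbing harness — 1618 at 32 kg.
The 5 kg tied up in map case is better spent on down jacket — total rises to 1640 (35 kg).
Next best is water filter + rain jacket + map case + camera + bear canister + sleeping bag + trekking poles + crampons + climbing harness at 1618 (32 kg) — short by 22.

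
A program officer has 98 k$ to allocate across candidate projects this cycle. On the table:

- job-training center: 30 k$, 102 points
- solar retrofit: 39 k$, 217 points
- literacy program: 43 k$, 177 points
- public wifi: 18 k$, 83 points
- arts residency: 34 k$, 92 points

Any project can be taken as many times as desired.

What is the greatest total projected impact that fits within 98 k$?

517

Density check — solar retrofit 5.56, public wifi 4.61, literacy program 4.12 are the best per k$.
Best packing: 2×solar retrofit + public wifi — 96 k$, 517 total.
Nothing else within 98 k$ beats 517.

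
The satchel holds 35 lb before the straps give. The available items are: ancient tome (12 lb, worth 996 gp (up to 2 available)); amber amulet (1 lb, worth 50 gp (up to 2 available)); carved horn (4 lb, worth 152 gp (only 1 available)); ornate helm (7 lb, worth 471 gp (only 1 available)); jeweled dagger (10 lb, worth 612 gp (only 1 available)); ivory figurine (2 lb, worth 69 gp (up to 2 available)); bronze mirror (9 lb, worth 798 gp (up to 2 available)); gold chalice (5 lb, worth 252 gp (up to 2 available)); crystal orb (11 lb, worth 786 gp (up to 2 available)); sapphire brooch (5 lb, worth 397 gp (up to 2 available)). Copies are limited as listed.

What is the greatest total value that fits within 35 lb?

Ancient tome + 2×bronze mirror + sapphire brooch uses 35 of the 35 lb and totals 2989.
That's the maximum — no swap from here does better than 2989.

2989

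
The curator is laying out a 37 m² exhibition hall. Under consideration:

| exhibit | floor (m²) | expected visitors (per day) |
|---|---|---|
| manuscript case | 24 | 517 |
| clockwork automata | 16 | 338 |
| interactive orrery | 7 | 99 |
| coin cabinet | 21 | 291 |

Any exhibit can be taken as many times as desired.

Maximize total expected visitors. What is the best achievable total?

Ranking by ratio (expected visitors/m²): manuscript case 21.54, clockwork automata 21.12, interactive orrery 14.14.
Taking the top-ratio exhibits first gives manuscript case + interactive orrery for 616 (31 m²).
The 31 m² tied up in manuscript case and interactive orrery is better spent on 2×clockwork automata — total rises to 676 (32 m²).
The spare 5 m² is too small for any remaining exhibit, and no exchange beats 676.

676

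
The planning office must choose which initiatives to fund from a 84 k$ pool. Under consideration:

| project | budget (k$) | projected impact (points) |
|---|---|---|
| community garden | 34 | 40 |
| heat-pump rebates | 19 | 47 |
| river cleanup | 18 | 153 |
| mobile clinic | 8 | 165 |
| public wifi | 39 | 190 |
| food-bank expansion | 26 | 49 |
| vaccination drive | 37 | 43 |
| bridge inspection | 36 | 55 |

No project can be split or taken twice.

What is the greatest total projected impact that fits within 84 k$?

Taking heat-pump rebates + river cleanup + mobile clinic + public wifi: 84 k$ used, 555 in projected impact.
Next best is river cleanup + mobile clinic + public wifi at 508 (65 k$) — short by 47.

555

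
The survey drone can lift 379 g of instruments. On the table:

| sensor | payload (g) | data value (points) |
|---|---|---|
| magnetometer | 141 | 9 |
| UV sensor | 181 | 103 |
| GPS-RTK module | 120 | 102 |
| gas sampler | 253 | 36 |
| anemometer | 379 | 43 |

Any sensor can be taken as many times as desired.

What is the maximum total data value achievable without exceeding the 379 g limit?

Taking 3×GPS-RTK module: 360 g used, 306 in data value.

306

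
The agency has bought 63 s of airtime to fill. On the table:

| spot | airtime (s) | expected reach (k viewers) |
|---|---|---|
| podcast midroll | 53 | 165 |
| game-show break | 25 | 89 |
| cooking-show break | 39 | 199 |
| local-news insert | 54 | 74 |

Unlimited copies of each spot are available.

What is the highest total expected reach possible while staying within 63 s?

199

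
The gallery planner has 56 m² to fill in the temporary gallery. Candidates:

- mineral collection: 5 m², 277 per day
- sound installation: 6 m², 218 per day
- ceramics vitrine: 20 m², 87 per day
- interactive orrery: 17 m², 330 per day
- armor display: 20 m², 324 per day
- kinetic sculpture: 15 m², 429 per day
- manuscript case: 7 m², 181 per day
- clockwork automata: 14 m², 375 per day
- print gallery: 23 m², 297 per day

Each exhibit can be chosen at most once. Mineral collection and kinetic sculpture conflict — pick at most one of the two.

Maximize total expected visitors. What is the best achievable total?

1381

Taking mineral collection + sound installation + interactive orrery + manuscript case + clockwork automata: 49 m² used, 1381 in expected visitors.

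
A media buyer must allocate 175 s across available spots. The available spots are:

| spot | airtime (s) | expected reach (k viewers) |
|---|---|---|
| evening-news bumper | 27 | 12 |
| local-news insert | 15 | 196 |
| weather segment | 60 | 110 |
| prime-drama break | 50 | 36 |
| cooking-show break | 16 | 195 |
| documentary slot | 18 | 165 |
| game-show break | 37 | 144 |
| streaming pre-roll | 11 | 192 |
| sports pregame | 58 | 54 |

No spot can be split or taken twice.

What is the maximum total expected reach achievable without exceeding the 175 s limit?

1002

Density check — streaming pre-roll 17.45, local-news insert 13.07, cooking-show break 12.19, documentary slot 9.17 are the best per s.
Best packing: local-news insert + weather segment + cooking-show break + documentary slot + game-show break + streaming pre-roll — 157 s, 1002 total.
The closest alternative, local-news insert + cooking-show break + documentary slot + game-show break + streaming pre-roll + sports pregame, reaches only 946.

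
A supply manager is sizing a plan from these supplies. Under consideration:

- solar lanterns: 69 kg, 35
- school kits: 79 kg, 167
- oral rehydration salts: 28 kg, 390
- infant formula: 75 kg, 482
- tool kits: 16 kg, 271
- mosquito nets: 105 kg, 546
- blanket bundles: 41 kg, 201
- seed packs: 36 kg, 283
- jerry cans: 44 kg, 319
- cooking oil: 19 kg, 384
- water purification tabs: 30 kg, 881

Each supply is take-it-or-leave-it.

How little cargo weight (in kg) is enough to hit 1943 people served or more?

121

Look for the lowest-cargo combination reaching 1943.
oral rehydration salts + jerry cans + cooking oil + water purification tabs: 1974 people served at 121 kg.
Any bundle with less than 121 kg falls short of 1943.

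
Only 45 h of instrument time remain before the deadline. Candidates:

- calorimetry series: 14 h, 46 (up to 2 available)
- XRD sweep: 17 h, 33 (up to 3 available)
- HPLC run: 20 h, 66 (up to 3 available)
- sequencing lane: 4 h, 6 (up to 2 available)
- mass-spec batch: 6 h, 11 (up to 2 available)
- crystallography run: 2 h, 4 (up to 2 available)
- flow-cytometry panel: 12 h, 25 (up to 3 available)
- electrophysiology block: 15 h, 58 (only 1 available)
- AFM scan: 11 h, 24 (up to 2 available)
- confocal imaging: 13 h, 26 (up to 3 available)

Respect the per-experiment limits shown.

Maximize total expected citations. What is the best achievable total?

154

By expected citations per h: electrophysiology block 3.87, HPLC run 3.30, calorimetry series 3.29 lead.
Taking the top-ratio experiments first gives HPLC run + mass-spec batch + 2×crystallography run + electrophysiology block for 143 (45 h).
The 28 h tied up in HPLC run and mass-spec batch and crystallography run is better spent on 2×calorimetry series — total rises to 154 (45 h).
Every other selection either busts 45 h or exceeds an availability limit or fails to beat 154.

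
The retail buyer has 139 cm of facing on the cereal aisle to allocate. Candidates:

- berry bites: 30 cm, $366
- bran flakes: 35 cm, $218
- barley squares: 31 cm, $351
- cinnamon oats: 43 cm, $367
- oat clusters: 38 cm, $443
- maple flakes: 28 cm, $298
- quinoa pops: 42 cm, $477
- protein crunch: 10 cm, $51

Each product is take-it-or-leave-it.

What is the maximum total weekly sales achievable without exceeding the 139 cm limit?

Ranking by ratio (weekly sales/cm): berry bites 12.20, oat clusters 11.66, quinoa pops 11.36.
Taking berry bites + oat clusters + maple flakes + quinoa pops: 138 cm used, 1584 in weekly sales.

1584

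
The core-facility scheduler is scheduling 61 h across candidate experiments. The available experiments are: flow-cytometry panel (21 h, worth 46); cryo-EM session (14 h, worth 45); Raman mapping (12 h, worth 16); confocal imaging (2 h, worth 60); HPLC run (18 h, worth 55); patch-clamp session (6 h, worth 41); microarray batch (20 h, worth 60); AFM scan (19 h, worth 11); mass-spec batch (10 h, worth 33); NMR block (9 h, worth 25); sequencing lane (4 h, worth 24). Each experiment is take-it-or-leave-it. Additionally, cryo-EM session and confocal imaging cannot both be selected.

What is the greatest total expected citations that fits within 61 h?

Density check — confocal imaging 30.00, patch-clamp session 6.83, sequencing lane 6.00 are the best per h.
Confocal imaging + HPLC run + patch-clamp session + microarray batch + mass-spec batch + sequencing lane uses 60 of the 61 h and totals 273.
The closest alternative, confocal imaging + HPLC run + patch-clamp session + microarray batch + NMR block + sequencing lane, reaches only 265.

273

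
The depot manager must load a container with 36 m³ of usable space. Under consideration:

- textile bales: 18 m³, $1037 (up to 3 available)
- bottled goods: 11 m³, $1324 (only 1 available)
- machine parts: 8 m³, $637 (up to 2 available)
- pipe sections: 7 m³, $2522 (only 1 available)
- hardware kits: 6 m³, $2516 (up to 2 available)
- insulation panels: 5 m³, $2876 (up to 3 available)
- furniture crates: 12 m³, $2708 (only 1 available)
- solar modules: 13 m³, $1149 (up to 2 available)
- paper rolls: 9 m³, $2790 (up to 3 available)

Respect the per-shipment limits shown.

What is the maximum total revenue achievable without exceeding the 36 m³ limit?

16450

Greedy by ratio would take pipe sections + 2×hardware kits + 3×insulation panels: 34 m³ used, total 16182.
The 7 m³ tied up in pipe sections is better spent on paper rolls — total rises to 16450 (36 m³).
Every other selection either busts 36 m³ or exceeds an availability limit or fails to beat 16450.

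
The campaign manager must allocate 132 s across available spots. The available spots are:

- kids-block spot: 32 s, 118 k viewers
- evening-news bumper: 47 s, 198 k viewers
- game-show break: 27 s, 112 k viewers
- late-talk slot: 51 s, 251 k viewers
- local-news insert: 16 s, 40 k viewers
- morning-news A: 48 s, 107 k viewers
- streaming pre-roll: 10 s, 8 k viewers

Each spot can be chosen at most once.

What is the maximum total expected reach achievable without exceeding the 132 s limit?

567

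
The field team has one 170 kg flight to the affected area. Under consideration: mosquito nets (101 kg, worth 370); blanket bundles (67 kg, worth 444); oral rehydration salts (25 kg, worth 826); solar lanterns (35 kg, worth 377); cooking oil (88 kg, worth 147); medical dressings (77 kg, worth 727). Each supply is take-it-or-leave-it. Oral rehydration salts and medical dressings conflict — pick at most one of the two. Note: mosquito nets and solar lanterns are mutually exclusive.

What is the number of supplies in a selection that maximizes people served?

Best achievable people served is 1647.
For example blanket bundles + oral rehydration salts + solar lanterns achieves it, using 127 kg.
All optima have 3 supplies.

3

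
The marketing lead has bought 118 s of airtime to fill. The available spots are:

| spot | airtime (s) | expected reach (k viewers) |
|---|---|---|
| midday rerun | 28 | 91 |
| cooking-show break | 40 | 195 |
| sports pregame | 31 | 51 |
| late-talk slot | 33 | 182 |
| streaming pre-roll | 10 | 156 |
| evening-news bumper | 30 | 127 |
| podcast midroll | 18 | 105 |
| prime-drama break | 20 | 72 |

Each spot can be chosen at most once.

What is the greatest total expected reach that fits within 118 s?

Density check — streaming pre-roll 15.60, podcast midroll 5.83, late-talk slot 5.52, cooking-show break 4.88 are the best per s.
A density-first pass picks cooking-show break + late-talk slot + streaming pre-roll + podcast midroll — 638 at 101 s.
Replace podcast midroll with evening-news bumper: the trade gains 22 net, giving 660 at 113 s.
Next best is cooking-show break + streaming pre-roll + evening-news bumper + podcast midroll + prime-drama break at 655 (118 s) — short by 5.

660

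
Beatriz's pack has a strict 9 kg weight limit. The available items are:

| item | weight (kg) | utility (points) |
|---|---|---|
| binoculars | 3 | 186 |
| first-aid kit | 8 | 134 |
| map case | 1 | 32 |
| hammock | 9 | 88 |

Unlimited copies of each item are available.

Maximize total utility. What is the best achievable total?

Ranking by ratio (utility/kg): binoculars 62.00, map case 32.00, first-aid kit 16.75.
The ratio ordering already packs tightly: 3×binoculars, 9 kg, 558.
Nothing else within 9 kg beats 558.

558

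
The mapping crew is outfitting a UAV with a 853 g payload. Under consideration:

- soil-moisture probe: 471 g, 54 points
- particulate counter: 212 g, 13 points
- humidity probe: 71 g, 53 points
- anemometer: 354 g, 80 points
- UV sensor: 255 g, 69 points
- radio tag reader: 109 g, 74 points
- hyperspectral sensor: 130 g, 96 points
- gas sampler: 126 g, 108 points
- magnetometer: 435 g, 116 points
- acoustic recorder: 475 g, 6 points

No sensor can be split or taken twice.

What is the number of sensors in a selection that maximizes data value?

5

Best achievable data value is 411.
For example humidity probe + anemometer + radio tag reader + hyperspectral sensor + gas sampler achieves it, using 790 g.
Any selection reaching 411 contains exactly 5 sensors.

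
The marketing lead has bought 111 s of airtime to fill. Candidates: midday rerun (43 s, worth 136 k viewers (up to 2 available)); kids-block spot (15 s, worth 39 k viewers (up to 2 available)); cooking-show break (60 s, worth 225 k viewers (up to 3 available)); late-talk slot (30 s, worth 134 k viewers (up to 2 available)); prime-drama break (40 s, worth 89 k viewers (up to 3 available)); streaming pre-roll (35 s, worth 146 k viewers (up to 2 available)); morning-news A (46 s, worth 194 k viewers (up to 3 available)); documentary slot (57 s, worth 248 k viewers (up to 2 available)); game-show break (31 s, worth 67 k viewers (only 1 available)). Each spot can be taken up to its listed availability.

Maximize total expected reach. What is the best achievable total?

By expected reach per s: late-talk slot 4.47, documentary slot 4.35, morning-news A 4.22 lead.
A density-first pass picks 2×late-talk slot + morning-news A — 462 at 106 s.
Dropping late-talk slot frees 30 s; slotting in streaming pre-roll (35 s) lifts the total to 474 at 111 s.

474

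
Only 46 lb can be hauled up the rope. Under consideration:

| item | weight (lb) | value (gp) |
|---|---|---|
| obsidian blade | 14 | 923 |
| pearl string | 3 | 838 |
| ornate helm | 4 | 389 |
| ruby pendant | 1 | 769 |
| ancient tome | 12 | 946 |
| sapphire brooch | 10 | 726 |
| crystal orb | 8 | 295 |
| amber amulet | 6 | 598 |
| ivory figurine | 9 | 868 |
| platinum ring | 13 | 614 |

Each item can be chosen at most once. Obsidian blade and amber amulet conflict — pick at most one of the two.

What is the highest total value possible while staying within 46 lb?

The ratio ordering already packs tightly: pearl string + ornate helm + ruby pendant + ancient tome + sapphire brooch + amber amulet + ivory figurine, 45 lb, 5134.
Nothing else feasible within 46 lb beats 5134.

5134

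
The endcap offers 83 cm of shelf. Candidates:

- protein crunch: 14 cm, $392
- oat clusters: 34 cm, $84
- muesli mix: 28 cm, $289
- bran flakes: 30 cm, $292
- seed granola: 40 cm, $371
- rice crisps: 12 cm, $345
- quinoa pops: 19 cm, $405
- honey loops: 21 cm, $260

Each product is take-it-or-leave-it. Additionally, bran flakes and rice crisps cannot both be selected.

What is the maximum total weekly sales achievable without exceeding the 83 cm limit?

The ratio heuristic lands on protein crunch + rice crisps + quinoa pops + honey loops (1402) but leaves 17 cm idle.
Replace honey loops with muesli mix: the trade gains 29 net, giving 1431 at 73 cm.
The closest alternative, protein crunch + rice crisps + quinoa pops + honey loops, reaches only 1402.

1431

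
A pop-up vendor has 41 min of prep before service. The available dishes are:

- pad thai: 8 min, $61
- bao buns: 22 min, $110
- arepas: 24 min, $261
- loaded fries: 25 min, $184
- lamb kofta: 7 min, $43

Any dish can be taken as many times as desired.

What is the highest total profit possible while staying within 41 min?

383

Best packing: 2×pad thai + arepas — 40 min, 383 total.
No other feasible combination exceeds 383.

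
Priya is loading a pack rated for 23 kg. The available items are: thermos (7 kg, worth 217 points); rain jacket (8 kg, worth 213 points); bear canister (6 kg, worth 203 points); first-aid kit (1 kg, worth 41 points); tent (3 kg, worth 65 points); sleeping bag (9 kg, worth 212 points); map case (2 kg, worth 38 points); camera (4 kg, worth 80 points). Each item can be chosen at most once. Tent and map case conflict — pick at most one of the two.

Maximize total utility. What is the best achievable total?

Best packing: thermos + rain jacket + bear canister + first-aid kit — 22 kg, 674 total.
Next best is thermos + bear canister + first-aid kit + sleeping bag at 673 (23 kg) — short by 1.

674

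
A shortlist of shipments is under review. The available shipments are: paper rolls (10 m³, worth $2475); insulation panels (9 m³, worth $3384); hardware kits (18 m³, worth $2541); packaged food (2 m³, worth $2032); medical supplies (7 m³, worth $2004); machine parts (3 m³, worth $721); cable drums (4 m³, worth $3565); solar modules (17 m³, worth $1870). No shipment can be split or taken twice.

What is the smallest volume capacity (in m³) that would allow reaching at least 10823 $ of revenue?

22

Look for the lowest-volume combination reaching 10823.
Taking insulation panels + packaged food + medical supplies + cable drums gives 10985 (≥ 10823) for 22 m³.
No combination under 22 m³ hits 10823.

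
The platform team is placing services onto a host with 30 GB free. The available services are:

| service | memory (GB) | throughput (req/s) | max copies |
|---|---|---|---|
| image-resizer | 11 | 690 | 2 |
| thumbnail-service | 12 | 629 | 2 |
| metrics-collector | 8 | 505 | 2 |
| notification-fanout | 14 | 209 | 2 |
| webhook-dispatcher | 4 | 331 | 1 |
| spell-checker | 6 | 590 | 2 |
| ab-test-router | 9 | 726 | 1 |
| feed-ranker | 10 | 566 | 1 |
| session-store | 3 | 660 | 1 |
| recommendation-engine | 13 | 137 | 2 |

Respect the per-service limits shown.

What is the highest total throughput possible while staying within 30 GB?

2897

Ranking by ratio (throughput/GB): session-store 220.00, spell-checker 98.33, webhook-dispatcher 82.75.
Webhook-dispatcher + 2×spell-checker + ab-test-router + session-store uses 28 of the 30 GB and totals 2897.
No other feasible combination exceeds 2897.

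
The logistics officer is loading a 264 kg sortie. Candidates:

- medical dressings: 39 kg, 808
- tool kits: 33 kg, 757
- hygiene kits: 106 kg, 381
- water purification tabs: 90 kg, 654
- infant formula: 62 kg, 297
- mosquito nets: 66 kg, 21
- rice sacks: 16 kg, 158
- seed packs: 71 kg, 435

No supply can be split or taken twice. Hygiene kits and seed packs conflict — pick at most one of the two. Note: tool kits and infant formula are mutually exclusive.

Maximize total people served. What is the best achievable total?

2812

The ratio ordering already packs tightly: medical dressings + tool kits + water purification tabs + rice sacks + seed packs, 249 kg, 2812.
The closest alternative, medical dressings + tool kits + water purification tabs + seed packs, reaches only 2654.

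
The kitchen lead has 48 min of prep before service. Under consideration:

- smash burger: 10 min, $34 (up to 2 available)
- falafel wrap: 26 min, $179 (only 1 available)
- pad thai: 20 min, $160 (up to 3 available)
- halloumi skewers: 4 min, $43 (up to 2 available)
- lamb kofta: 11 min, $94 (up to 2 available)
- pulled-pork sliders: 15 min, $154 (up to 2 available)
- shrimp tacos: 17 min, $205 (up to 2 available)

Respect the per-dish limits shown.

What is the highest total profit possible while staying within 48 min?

By profit per min: shrimp tacos 12.06, halloumi skewers 10.75, pulled-pork sliders 10.27, lamb kofta 8.55 lead.
A density-first pass picks 2×halloumi skewers + 2×shrimp tacos — 496 at 42 min.
The 25 min tied up in 2×halloumi skewers and shrimp tacos is better spent on 2×pulled-pork sliders — total rises to 513 (47 min).
That's the maximum — no swap from here does better than 513.

513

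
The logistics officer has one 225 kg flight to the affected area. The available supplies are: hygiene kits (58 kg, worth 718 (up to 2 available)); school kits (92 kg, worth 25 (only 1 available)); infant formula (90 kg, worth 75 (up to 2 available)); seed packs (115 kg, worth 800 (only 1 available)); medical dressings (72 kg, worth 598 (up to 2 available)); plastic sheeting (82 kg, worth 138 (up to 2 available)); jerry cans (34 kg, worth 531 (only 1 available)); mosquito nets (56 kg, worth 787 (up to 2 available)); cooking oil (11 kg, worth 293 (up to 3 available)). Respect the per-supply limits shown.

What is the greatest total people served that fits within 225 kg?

Taking the top-ratio supplies first gives jerry cans + 2×mosquito nets + 3×cooking oil for 2984 (179 kg).
Dropping jerry cans frees 34 kg; slotting in hygiene kits (58 kg) lifts the total to 3171 at 203 kg.
That's the maximum — no swap from here does better than 3171.

3171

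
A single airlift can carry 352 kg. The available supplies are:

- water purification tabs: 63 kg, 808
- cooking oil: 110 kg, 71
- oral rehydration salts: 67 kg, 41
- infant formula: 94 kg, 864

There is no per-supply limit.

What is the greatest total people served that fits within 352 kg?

A density-first pass picks 5×water purification tabs — 4040 at 315 kg.
The 63 kg tied up in water purification tabs is better spent on infant formula — total rises to 4096 (346 kg).
That's the maximum — no swap from here does better than 4096.

4096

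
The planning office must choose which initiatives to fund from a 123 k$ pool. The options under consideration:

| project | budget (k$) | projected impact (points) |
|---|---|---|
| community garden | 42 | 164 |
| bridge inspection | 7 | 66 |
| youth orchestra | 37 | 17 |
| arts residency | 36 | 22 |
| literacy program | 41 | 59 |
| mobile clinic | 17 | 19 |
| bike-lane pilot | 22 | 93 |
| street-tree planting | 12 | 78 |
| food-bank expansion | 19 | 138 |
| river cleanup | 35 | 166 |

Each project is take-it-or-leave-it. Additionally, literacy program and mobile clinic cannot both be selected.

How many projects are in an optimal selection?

Best achievable projected impact is 612.
One optimal bundle: community garden + bridge inspection + street-tree planting + food-bank expansion + river cleanup (115 k$).
Every optimal selection uses 5 projects.

5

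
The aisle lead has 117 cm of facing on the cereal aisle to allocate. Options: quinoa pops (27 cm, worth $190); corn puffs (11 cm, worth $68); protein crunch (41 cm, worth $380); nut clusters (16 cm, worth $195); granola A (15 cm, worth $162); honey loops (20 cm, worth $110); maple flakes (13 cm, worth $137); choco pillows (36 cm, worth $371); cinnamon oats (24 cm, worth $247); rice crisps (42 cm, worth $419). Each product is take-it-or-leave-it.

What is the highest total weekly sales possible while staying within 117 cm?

1199

By weekly sales per cm: nut clusters 12.19, granola A 10.80, maple flakes 10.54, choco pillows 10.31 lead.
Taking the top-ratio products first gives corn puffs + nut clusters + granola A + maple flakes + choco pillows + cinnamon oats for 1180 (115 cm).
Dropping corn puffs and nut clusters and maple flakes frees 40 cm; slotting in rice crisps (42 cm) lifts the total to 1199 at 117 cm.
Runner-up protein crunch + nut clusters + choco pillows + cinnamon oats tops out at 1193.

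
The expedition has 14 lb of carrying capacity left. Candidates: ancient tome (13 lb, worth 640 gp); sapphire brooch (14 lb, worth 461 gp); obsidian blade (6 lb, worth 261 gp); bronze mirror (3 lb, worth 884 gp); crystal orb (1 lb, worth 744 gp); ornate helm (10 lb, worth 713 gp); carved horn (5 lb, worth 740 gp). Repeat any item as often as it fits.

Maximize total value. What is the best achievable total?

10416

Ranking by ratio (value/lb): crystal orb 744.00, bronze mirror 294.67, carved horn 148.00, ornate helm 71.30.
Taking 14×crystal orb: 14 lb used, 10416 in value.
Every other selection either busts 14 lb or fails to beat 10416.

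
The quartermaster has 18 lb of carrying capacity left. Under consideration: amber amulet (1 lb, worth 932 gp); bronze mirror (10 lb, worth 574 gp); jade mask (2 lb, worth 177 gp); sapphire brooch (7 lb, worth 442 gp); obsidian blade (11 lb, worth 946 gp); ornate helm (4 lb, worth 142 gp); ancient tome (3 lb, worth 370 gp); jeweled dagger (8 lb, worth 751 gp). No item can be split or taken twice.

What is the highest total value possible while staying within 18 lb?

2425

Density check — amber amulet 932.00, ancient tome 123.33, jeweled dagger 93.88 are the best per lb.
A density-first pass picks amber amulet + jade mask + ornate helm + ancient tome + jeweled dagger — 2372 at 18 lb.
Replace ornate helm and jeweled dagger with obsidian blade: the trade gains 53 net, giving 2425 at 17 lb.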